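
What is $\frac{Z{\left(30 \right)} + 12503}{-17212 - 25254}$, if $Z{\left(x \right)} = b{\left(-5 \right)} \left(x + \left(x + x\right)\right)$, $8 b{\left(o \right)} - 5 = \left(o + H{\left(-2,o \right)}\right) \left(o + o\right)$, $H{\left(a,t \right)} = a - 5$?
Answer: $- \frac{55637}{169864} \approx -0.32754$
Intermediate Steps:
$H{\left(a,t \right)} = -5 + a$
$b{\left(o \right)} = \frac{5}{8} + \frac{o \left(-7 + o\right)}{4}$ ($b{\left(o \right)} = \frac{5}{8} + \frac{\left(o - 7\right) \left(o + o\right)}{8} = \frac{5}{8} + \frac{\left(o - 7\right) 2 o}{8} = \frac{5}{8} + \frac{\left(-7 + o\right) 2 o}{8} = \frac{5}{8} + \frac{2 o \left(-7 + o\right)}{8} = \frac{5}{8} + \frac{o \left(-7 + o\right)}{4}$)
$Z{\left(x \right)} = \frac{375 x}{8}$ ($Z{\left(x \right)} = \left(\frac{5}{8} - - \frac{35}{4} + \frac{\left(-5\right)^{2}}{4}\right) \left(x + \left(x + x\right)\right) = \left(\frac{5}{8} + \frac{35}{4} + \frac{1}{4} \cdot 25\right) \left(x + 2 x\right) = \left(\frac{5}{8} + \frac{35}{4} + \frac{25}{4}\right) 3 x = \frac{125 \cdot 3 x}{8} = \frac{375 x}{8}$)
$\frac{Z{\left(30 \right)} + 12503}{-17212 - 25254} = \frac{\frac{375}{8} \cdot 30 + 12503}{-17212 - 25254} = \frac{\frac{5625}{4} + 12503}{-42466} = \frac{55637}{4} \left(- \frac{1}{42466}\right) = - \frac{55637}{169864}$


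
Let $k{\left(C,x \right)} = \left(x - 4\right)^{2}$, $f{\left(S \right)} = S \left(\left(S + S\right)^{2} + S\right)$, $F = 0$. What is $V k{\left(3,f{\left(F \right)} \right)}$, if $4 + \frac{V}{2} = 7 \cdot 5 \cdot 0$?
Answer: $-128$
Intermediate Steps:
$f{\left(S \right)} = S \left(S + 4 S^{2}\right)$ ($f{\left(S \right)} = S \left(\left(2 S\right)^{2} + S\right) = S \left(4 S^{2} + S\right) = S \left(S + 4 S^{2}\right)$)
$k{\left(C,x \right)} = \left(-4 + x\right)^{2}$
$V = -8$ ($V = -8 + 2 \cdot 7 \cdot 5 \cdot 0 = -8 + 2 \cdot 35 \cdot 0 = -8 + 2 \cdot 0 = -8 + 0 = -8$)
$V k{\left(3,f{\left(F \right)} \right)} = - 8 \left(-4 + 0^{2} \left(1 + 4 \cdot 0\right)\right)^{2} = - 8 \left(-4 + 0 \left(1 + 0\right)\right)^{2} = - 8 \left(-4 + 0 \cdot 1\right)^{2} = - 8 \left(-4 + 0\right)^{2} = - 8 \left(-4\right)^{2} = \left(-8\right) 16 = -128$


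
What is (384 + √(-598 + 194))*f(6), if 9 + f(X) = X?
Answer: -1152 - 6*I*√101 ≈ -1152.0 - 60.299*I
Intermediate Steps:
f(X) = -9 + X
(384 + √(-598 + 194))*f(6) = (384 + √(-598 + 194))*(-9 + 6) = (384 + √(-404))*(-3) = (384 + 2*I*√101)*(-3) = -1152 - 6*I*√101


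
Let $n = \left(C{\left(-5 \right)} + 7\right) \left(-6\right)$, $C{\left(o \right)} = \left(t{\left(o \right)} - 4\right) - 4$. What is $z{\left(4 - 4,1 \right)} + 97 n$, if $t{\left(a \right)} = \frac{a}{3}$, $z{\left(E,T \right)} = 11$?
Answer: $1563$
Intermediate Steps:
$t{\left(a \right)} = \frac{a}{3}$ ($t{\left(a \right)} = a \frac{1}{3} = \frac{a}{3}$)
$C{\left(o \right)} = -8 + \frac{o}{3}$ ($C{\left(o \right)} = \left(\frac{o}{3} - 4\right) - 4 = \left(-4 + \frac{o}{3}\right) - 4 = -8 + \frac{o}{3}$)
$n = 16$ ($n = \left(\left(-8 + \frac{1}{3} \left(-5\right)\right) + 7\right) \left(-6\right) = \left(\left(-8 - \frac{5}{3}\right) + 7\right) \left(-6\right) = \left(- \frac{29}{3} + 7\right) \left(-6\right) = \left(- \frac{8}{3}\right) \left(-6\right) = 16$)
$z{\left(4 - 4,1 \right)} + 97 n = 11 + 97 \cdot 16 = 11 + 1552 = 1563$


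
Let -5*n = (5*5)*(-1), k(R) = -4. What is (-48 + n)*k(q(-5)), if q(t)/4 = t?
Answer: 172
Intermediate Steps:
q(t) = 4*t
n = 5 (n = -5*5*(-1)/5 = -5*(-1) = -⅕*(-25) = 5)
(-48 + n)*k(q(-5)) = (-48 + 5)*(-4) = -43*(-4) = 172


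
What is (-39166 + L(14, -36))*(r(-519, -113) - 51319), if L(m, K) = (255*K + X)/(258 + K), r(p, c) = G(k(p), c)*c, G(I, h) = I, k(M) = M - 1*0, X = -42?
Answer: -10630575712/37 ≈ -2.8731e+8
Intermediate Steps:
k(M) = M (k(M) = M + 0 = M)
r(p, c) = c*p (r(p, c) = p*c = c*p)
L(m, K) = (-42 + 255*K)/(258 + K) (L(m, K) = (255*K - 42)/(258 + K) = (-42 + 255*K)/(258 + K))
(-39166 + L(14, -36))*(r(-519, -113) - 51319) = (-39166 + 3*(-14 + 85*(-36))/(258 - 36))*(-113*(-519) - 51319) = (-39166 + 3*(-14 - 3060)/222)*(58647 - 51319) = (-39166 + 3*(1/222)*(-3074))*7328 = (-39166 - 1537/37)*7328 = -1450679/37*7328 = -10630575712/37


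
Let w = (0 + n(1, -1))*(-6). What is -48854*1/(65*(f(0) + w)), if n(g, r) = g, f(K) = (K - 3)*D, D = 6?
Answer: 1879/60 ≈ 31.317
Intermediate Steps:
f(K) = -18 + 6*K (f(K) = (K - 3)*6 = (-3 + K)*6 = -18 + 6*K)
w = -6 (w = (0 + 1)*(-6) = 1*(-6) = -6)
-48854*1/(65*(f(0) + w)) = -48854*1/(65*((-18 + 6*0) - 6)) = -48854*1/(65*((-18 + 0) - 6)) = -48854*1/(65*(-18 - 6)) = -48854/((-24*65)) = -48854/(-1560) = -48854*(-1/1560) = 1879/60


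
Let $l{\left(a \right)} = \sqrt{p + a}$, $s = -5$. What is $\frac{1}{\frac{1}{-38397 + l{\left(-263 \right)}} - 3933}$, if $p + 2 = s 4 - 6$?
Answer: $- \frac{5798539535097}{22805656142551903} + \frac{i \sqrt{291}}{22805656142551903} \approx -0.00025426 + 7.48 \cdot 10^{-16} i$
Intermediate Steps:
$p = -28$ ($p = -2 - 26 = -28$)
$l{\left(a \right)} = \sqrt{-28 + a}$
$\frac{1}{\frac{1}{-38397 + l{\left(-263 \right)}} - 3933} = \frac{1}{\frac{1}{-38397 + \sqrt{-28 - 263}} - 3933} = \frac{1}{\frac{1}{-38397 + \sqrt{-291}} - 3933} = \frac{1}{\frac{1}{-38397 + i \sqrt{291}} - 3933} = \frac{1}{-3933 + \frac{1}{-38397 + i \sqrt{291}}}$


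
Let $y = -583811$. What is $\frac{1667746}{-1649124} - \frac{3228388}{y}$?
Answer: $\frac{2175181836053}{481388365782} \approx 4.5186$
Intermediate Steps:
$\frac{1667746}{-1649124} - \frac{3228388}{y} = \frac{1667746}{-1649124} - \frac{3228388}{-583811} = 1667746 \left(- \frac{1}{1649124}\right) - - \frac{3228388}{583811} = - \frac{833873}{824562} + \frac{3228388}{583811} = \frac{2175181836053}{481388365782}$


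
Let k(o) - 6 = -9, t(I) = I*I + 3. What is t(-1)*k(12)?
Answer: -12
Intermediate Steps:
t(I) = 3 + I**2 (t(I) = I**2 + 3 = 3 + I**2)
k(o) = -3 (k(o) = 6 - 9 = -3)
t(-1)*k(12) = (3 + (-1)**2)*(-3) = (3 + 1)*(-3) = 4*(-3) = -12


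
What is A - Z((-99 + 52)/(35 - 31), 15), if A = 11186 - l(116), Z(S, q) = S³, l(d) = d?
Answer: 812303/64 ≈ 12692.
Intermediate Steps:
A = 11070 (A = 11186 - 1*116 = 11186 - 116 = 11070)
A - Z((-99 + 52)/(35 - 31), 15) = 11070 - ((-99 + 52)/(35 - 31))³ = 11070 - (-47/4)³ = 11070 - 1*(-103823/64) = 11070 + 103823/64 = 812303/64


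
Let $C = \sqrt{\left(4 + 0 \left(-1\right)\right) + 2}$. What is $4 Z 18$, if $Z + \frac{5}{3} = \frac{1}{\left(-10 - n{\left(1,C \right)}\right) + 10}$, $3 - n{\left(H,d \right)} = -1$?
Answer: $-138$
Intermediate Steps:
$C = \sqrt{6}$ ($C = \sqrt{\left(4 + 0\right) + 2} = \sqrt{4 + 2} = \sqrt{6} \approx 2.4495$)
$n{\left(H,d \right)} = 4$ ($n{\left(H,d \right)} = 3 - -1 = 3 + 1 = 4$)
$Z = - \frac{23}{12}$ ($Z = - \frac{5}{3} + \frac{1}{\left(-10 - 4\right) + 10} = - \frac{5}{3} + \frac{1}{-14 + 10} = - \frac{5}{3} + \frac{1}{-4} = - \frac{5}{3} - \frac{1}{4} = - \frac{23}{12} \approx -1.9167$)
$4 Z 18 = 4 \left(- \frac{23}{12}\right) 18 = \left(- \frac{23}{3}\right) 18 = -138$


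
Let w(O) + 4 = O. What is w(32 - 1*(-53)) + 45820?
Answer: 45901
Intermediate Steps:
w(O) = -4 + O
w(32 - 1*(-53)) + 45820 = (-4 + (32 - 1*(-53))) + 45820 = (-4 + (32 + 53)) + 45820 = (-4 + 85) + 45820 = 81 + 45820 = 45901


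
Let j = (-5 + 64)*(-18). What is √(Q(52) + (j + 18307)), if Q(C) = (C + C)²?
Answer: √28061 ≈ 167.51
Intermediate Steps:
j = -1062 (j = 59*(-18) = -1062)
Q(C) = 4*C² (Q(C) = (2*C)² = 4*C²)
√(Q(52) + (j + 18307)) = √(4*52² + (-1062 + 18307)) = √(4*2704 + 17245) = √(10816 + 17245) = √28061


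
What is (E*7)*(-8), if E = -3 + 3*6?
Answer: -840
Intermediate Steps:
E = 15 (E = -3 + 18 = 15)
(E*7)*(-8) = (15*7)*(-8) = 105*(-8) = -840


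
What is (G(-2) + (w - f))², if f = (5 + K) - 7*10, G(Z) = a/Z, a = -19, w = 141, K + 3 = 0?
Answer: 190969/4 ≈ 47742.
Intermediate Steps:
K = -3 (K = -3 + 0 = -3)
G(Z) = -19/Z
f = -68 (f = (5 - 3) - 7*10 = 2 - 70 = -68)
(G(-2) + (w - f))² = (-19/(-2) + (141 - 1*(-68)))² = (-19*(-½) + (141 + 68))² = (19/2 + 209)² = (437/2)² = 190969/4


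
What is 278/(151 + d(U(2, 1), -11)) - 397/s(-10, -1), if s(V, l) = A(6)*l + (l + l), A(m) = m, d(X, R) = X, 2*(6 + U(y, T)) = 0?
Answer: 59789/1160 ≈ 51.542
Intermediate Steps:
U(y, T) = -6 (U(y, T) = -6 + (1/2)*0 = -6 + 0 = -6)
s(V, l) = 8*l (s(V, l) = 6*l + (l + l) = 6*l + 2*l = 8*l)
278/(151 + d(U(2, 1), -11)) - 397/s(-10, -1) = 278/(151 - 6) - 397/(8*(-1)) = 278/145 - 397/(-8) = 278*(1/145) - 397*(-1/8) = 278/145 + 397/8 = 59789/1160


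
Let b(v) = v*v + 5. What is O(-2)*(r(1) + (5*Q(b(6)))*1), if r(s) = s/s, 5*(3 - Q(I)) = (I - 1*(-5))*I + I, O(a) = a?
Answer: 3822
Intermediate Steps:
b(v) = 5 + v**2 (b(v) = v**2 + 5 = 5 + v**2)
Q(I) = 3 - I/5 - I*(5 + I)/5 (Q(I) = 3 - ((I - 1*(-5))*I + I)/5 = 3 - ((I + 5)*I + I)/5 = 3 - ((5 + I)*I + I)/5 = 3 - (I*(5 + I) + I)/5 = 3 - (I + I*(5 + I))/5 = 3 + (-I/5 - I*(5 + I)/5) = 3 - I/5 - I*(5 + I)/5)
r(s) = 1
O(-2)*(r(1) + (5*Q(b(6)))*1) = -2*(1 + (5*(3 - 6*(5 + 6**2)/5 - (5 + 6**2)**2/5))*1) = -2*(1 + (5*(3 - 6*(5 + 36)/5 - (5 + 36)**2/5))*1) = -2*(1 + (5*(3 - 6/5*41 - 1/5*41**2))*1) = -2*(1 + (5*(3 - 246/5 - 1/5*1681))*1) = -2*(1 + (5*(3 - 246/5 - 1681/5))*1) = -2*(1 + (5*(-1912/5))*1) = -2*(1 - 1912*1) = -2*(1 - 1912) = -2*(-1911) = 3822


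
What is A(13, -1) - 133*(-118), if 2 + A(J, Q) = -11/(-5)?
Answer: 78471/5 ≈ 15694.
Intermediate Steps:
A(J, Q) = 1/5 (A(J, Q) = -2 - 11/(-5) = -2 - 11*(-1/5) = -2 + 11/5 = 1/5)
A(13, -1) - 133*(-118) = 1/5 - 133*(-118) = 1/5 + 15694 = 78471/5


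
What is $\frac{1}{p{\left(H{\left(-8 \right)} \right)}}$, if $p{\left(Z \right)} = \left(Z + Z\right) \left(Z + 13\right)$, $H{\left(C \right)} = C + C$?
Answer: $\frac{1}{96} \approx 0.010417$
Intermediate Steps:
$H{\left(C \right)} = 2 C$
$p{\left(Z \right)} = 2 Z \left(13 + Z\right)$
$\frac{1}{p{\left(H{\left(-8 \right)} \right)}} = \frac{1}{2 \cdot 2 \left(-8\right) \left(13 + 2 \left(-8\right)\right)} = \frac{1}{2 \left(-16\right) \left(13 - 16\right)} = \frac{1}{2 \left(-16\right) \left(-3\right)} = \frac{1}{96}$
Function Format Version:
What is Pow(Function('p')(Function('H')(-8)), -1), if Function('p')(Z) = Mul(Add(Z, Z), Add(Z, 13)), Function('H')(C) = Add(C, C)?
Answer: Rational(1, 96) ≈ 0.010417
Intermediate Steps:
Function('H')(C) = Mul(2, C)
Function('p')(Z) = Mul(2, Z, Add(13, Z)) (Function('p')(Z) = Mul(Mul(2, Z), Add(13, Z)) = Mul(2, Z, Add(13, Z)))
Pow(Function('p')(Function('H')(-8)), -1) = Pow(Mul(2, Mul(2, -8), Add(13, Mul(2, -8))), -1) = Pow(Mul(2, -16, Add(13, -16)), -1) = Pow(Mul(2, -16, -3), -1) = Pow(96, -1) = Rational(1, 96)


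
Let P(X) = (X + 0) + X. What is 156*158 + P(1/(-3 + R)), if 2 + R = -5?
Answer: 123239/5 ≈ 24648.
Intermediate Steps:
R = -7 (R = -2 - 5 = -7)
P(X) = 2*X (P(X) = X + X = 2*X)
156*158 + P(1/(-3 + R)) = 156*158 + 2/(-3 - 7) = 24648 + 2/(-10) = 24648 + 2*(-1/10) = 24648 - 1/5 = 123239/5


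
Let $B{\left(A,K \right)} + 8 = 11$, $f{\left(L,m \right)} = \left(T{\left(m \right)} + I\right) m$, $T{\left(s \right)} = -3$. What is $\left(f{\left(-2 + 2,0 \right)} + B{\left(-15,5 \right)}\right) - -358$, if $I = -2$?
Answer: $361$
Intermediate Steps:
$f{\left(L,m \right)} = - 5 m$ ($f{\left(L,m \right)} = \left(-3 - 2\right) m = - 5 m$)
$B{\left(A,K \right)} = 3$ ($B{\left(A,K \right)} = -8 + 11 = 3$)
$\left(f{\left(-2 + 2,0 \right)} + B{\left(-15,5 \right)}\right) - -358 = \left(\left(-5\right) 0 + 3\right) - -358 = \left(0 + 3\right) + 358 = 3 + 358 = 361$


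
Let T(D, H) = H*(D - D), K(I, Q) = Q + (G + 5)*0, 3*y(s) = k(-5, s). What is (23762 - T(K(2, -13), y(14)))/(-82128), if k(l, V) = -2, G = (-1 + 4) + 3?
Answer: -11881/41064 ≈ -0.28933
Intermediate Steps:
G = 6 (G = 3 + 3 = 6)
y(s) = -⅔ (y(s) = (⅓)*(-2) = -⅔)
K(I, Q) = Q (K(I, Q) = Q + (6 + 5)*0 = Q + 11*0 = Q + 0 = Q)
T(D, H) = 0 (T(D, H) = H*0 = 0)
(23762 - T(K(2, -13), y(14)))/(-82128) = (23762 - 1*0)/(-82128) = (23762 + 0)*(-1/82128) = 23762*(-1/82128) = -11881/41064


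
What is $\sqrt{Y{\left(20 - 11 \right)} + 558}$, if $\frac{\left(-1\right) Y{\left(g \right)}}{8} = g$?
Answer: $9 \sqrt{6} \approx 22.045$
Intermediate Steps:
$Y{\left(g \right)} = - 8 g$
$\sqrt{Y{\left(20 - 11 \right)} + 558} = \sqrt{- 8 \left(20 - 11\right) + 558} = \sqrt{\left(-8\right) 9 + 558} = \sqrt{-72 + 558} = \sqrt{486} = 9 \sqrt{6}$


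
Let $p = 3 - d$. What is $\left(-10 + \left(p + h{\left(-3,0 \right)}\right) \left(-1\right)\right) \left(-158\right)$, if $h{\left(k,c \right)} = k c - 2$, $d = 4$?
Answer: $1106$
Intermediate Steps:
$h{\left(k,c \right)} = -2 + c k$ ($h{\left(k,c \right)} = c k - 2 = -2 + c k$)
$p = -1$ ($p = 3 - 4 = -1$)
$\left(-10 + \left(p + h{\left(-3,0 \right)}\right) \left(-1\right)\right) \left(-158\right) = \left(-10 + \left(-1 + \left(-2 + 0 \left(-3\right)\right)\right) \left(-1\right)\right) \left(-158\right) = \left(-10 + \left(-1 + \left(-2 + 0\right)\right) \left(-1\right)\right) \left(-158\right) = \left(-10 + \left(-1 - 2\right) \left(-1\right)\right) \left(-158\right) = \left(-10 - -3\right) \left(-158\right) = \left(-10 + 3\right) \left(-158\right) = \left(-7\right) \left(-158\right) = 1106$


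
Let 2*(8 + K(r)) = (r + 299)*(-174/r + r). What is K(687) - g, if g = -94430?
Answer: 99154283/229 ≈ 4.3299e+5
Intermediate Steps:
K(r) = -8 + (299 + r)*(r - 174/r)/2 (K(r) = -8 + ((r + 299)*(-174/r + r))/2 = -8 + ((299 + r)*(r - 174/r))/2 = -8 + (299 + r)*(r - 174/r)/2)
K(687) - g = (½)*(-52026 + 687*(-190 + 687² + 299*687))/687 - 1*(-94430) = (½)*(1/687)*(-52026 + 687*(-190 + 471969 + 205413)) + 94430 = (½)*(1/687)*(-52026 + 687*677192) + 94430 = (½)*(1/687)*(-52026 + 465230904) + 94430 = (½)*(1/687)*465178878 + 94430 = 77529813/229 + 94430 = 99154283/229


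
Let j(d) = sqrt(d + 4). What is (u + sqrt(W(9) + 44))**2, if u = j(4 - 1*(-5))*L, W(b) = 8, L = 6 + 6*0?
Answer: 832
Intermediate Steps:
j(d) = sqrt(4 + d)
L = 6 (L = 6 + 0 = 6)
u = 6*sqrt(13) (u = sqrt(4 + (4 - 1*(-5)))*6 = sqrt(4 + (4 + 5))*6 = sqrt(4 + 9)*6 = sqrt(13)*6 = 6*sqrt(13) ≈ 21.633)
(u + sqrt(W(9) + 44))**2 = (6*sqrt(13) + sqrt(8 + 44))**2 = (6*sqrt(13) + sqrt(52))**2 = (6*sqrt(13) + 2*sqrt(13))**2 = (8*sqrt(13))**2 = 832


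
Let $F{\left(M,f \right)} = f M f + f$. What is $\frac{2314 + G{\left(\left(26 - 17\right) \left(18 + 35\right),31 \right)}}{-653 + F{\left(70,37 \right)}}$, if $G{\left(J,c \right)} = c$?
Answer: $\frac{335}{13602} \approx 0.024629$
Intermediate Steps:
$F{\left(M,f \right)} = f + M f^{2}$ ($F{\left(M,f \right)} = M f f + f = M f^{2} + f = f + M f^{2}$)
$\frac{2314 + G{\left(\left(26 - 17\right) \left(18 + 35\right),31 \right)}}{-653 + F{\left(70,37 \right)}} = \frac{2314 + 31}{-653 + 37 \left(1 + 70 \cdot 37\right)} = \frac{2345}{-653 + 37 \left(1 + 2590\right)} = \frac{2345}{-653 + 37 \cdot 2591} = \frac{2345}{-653 + 95867} = \frac{2345}{95214} = 2345 \cdot \frac{1}{95214} = \frac{335}{13602}$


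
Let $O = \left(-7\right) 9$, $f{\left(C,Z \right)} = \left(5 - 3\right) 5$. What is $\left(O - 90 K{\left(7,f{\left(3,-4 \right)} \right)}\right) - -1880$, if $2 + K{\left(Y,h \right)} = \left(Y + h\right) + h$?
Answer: $-433$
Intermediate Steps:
$f{\left(C,Z \right)} = 10$ ($f{\left(C,Z \right)} = 2 \cdot 5 = 10$)
$K{\left(Y,h \right)} = -2 + Y + 2 h$ ($K{\left(Y,h \right)} = -2 + \left(\left(Y + h\right) + h\right) = -2 + \left(Y + 2 h\right) = -2 + Y + 2 h$)
$O = -63$
$\left(O - 90 K{\left(7,f{\left(3,-4 \right)} \right)}\right) - -1880 = \left(-63 - 90 \left(-2 + 7 + 2 \cdot 10\right)\right) - -1880 = \left(-63 - 90 \left(-2 + 7 + 20\right)\right) + 1880 = \left(-63 - 2250\right) + 1880 = -2313 + 1880 = -433$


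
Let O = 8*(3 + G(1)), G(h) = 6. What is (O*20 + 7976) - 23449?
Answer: -14033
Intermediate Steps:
O = 72 (O = 8*(3 + 6) = 8*9 = 72)
(O*20 + 7976) - 23449 = (72*20 + 7976) - 23449 = (1440 + 7976) - 23449 = 9416 - 23449 = -14033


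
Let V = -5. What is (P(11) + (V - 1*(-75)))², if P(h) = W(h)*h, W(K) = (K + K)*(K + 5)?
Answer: 15539364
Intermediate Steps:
W(K) = 2*K*(5 + K) (W(K) = (2*K)*(5 + K) = 2*K*(5 + K))
P(h) = 2*h²*(5 + h) (P(h) = (2*h*(5 + h))*h = 2*h²*(5 + h))
(P(11) + (V - 1*(-75)))² = (2*11²*(5 + 11) + (-5 - 1*(-75)))² = (2*121*16 + (-5 + 75))² = (3872 + 70)² = 3942² = 15539364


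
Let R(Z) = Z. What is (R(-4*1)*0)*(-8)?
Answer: 0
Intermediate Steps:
(R(-4*1)*0)*(-8) = (-4*1*0)*(-8) = -4*0*(-8) = 0*(-8) = 0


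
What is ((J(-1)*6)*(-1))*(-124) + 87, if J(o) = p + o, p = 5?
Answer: 3063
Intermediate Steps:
J(o) = 5 + o
((J(-1)*6)*(-1))*(-124) + 87 = (((5 - 1)*6)*(-1))*(-124) + 87 = ((4*6)*(-1))*(-124) + 87 = (24*(-1))*(-124) + 87 = -24*(-124) + 87 = 2976 + 87 = 3063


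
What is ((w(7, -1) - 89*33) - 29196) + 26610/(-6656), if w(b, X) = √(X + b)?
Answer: -106951929/3328 + √6 ≈ -32135.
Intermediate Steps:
((w(7, -1) - 89*33) - 29196) + 26610/(-6656) = ((√(-1 + 7) - 89*33) - 29196) + 26610/(-6656) = ((√6 - 2937) - 29196) + 26610*(-1/6656) = ((-2937 + √6) - 29196) - 13305/3328 = (-32133 + √6) - 13305/3328 = -106951929/3328 + √6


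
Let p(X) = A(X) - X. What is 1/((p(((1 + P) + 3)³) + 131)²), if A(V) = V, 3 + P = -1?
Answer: 1/17161 ≈ 5.8272e-5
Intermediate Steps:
P = -4 (P = -3 - 1 = -4)
p(X) = 0 (p(X) = X - X = 0)
1/((p(((1 + P) + 3)³) + 131)²) = 1/((0 + 131)²) = 1/(131²) = 1/17161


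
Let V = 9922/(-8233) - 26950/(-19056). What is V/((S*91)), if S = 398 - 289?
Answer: 16402859/778086274056 ≈ 2.1081e-5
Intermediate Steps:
V = 16402859/78444024 (V = 9922*(-1/8233) - 26950*(-1/19056) = -9922/8233 + 13475/9528 = 16402859/78444024 ≈ 0.20910)
S = 109
V/((S*91)) = 16402859/(78444024*((109*91))) = (16402859/78444024)/9919 = (16402859/78444024)*(1/9919) = 16402859/778086274056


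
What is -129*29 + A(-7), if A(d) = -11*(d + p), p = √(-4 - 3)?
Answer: -3664 - 11*I*√7 ≈ -3664.0 - 29.103*I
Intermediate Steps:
p = I*√7 (p = √(-7) = I*√7 ≈ 2.6458*I)
A(d) = -11*d - 11*I*√7 (A(d) = -11*(d + I*√7) = -11*d - 11*I*√7)
-129*29 + A(-7) = -129*29 + (-11*(-7) - 11*I*√7) = -3741 + (77 - 11*I*√7) = -3664 - 11*I*√7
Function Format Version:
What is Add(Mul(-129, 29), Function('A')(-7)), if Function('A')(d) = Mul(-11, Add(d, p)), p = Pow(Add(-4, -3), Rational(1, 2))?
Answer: Add(-3664, Mul(-11, I, Pow(7, Rational(1, 2)))) ≈ Add(-3664.0, Mul(-29.103, I))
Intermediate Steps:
p = Mul(I, Pow(7, Rational(1, 2))) (p = Pow(-7, Rational(1, 2)) = Mul(I, Pow(7, Rational(1, 2))) ≈ Mul(2.6458, I))
Function('A')(d) = Add(Mul(-11, d), Mul(-11, I, Pow(7, Rational(1, 2)))) (Function('A')(d) = Mul(-11, Add(d, Mul(I, Pow(7, Rational(1, 2))))) = Add(Mul(-11, d), Mul(-11, I, Pow(7, Rational(1, 2)))))
Add(Mul(-129, 29), Function('A')(-7)) = Add(Mul(-129, 29), Add(Mul(-11, -7), Mul(-11, I, Pow(7, Rational(1, 2))))) = Add(-3741, Add(77, Mul(-11, I, Pow(7, Rational(1, 2))))) = Add(-3664, Mul(-11, I, Pow(7, Rational(1, 2))))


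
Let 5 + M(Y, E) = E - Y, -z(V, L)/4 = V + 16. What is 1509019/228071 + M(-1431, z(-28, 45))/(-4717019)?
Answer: 7117735117707/1075815240349 ≈ 6.6161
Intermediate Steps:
z(V, L) = -64 - 4*V (z(V, L) = -4*(V + 16) = -4*(16 + V) = -64 - 4*V)
M(Y, E) = -5 + E - Y (M(Y, E) = -5 + (E - Y) = -5 + E - Y)
1509019/228071 + M(-1431, z(-28, 45))/(-4717019) = 1509019/228071 + (-5 + (-64 - 4*(-28)) - 1*(-1431))/(-4717019) = 1509019*(1/228071) + (-5 + (-64 + 112) + 1431)*(-1/4717019) = 1509019/228071 + (-5 + 48 + 1431)*(-1/4717019) = 1509019/228071 + 1474*(-1/4717019) = 1509019/228071 - 1474/4717019 = 7117735117707/1075815240349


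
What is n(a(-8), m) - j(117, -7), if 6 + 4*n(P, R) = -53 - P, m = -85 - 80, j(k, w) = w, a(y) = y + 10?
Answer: -33/4 ≈ -8.2500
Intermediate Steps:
a(y) = 10 + y
m = -165
n(P, R) = -59/4 - P/4 (n(P, R) = -3/2 + (-53 - P)/4 = -3/2 + (-53/4 - P/4) = -59/4 - P/4)
n(a(-8), m) - j(117, -7) = (-59/4 - (10 - 8)/4) - 1*(-7) = (-59/4 - ¼*2) + 7 = (-59/4 - ½) + 7 = -61/4 + 7 = -33/4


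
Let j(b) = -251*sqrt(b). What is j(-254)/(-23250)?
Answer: 251*I*sqrt(254)/23250 ≈ 0.17206*I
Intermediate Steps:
j(-254)/(-23250) = -251*I*sqrt(254)/(-23250) = -251*I*sqrt(254)*(-1/23250) = 251*I*sqrt(254)/23250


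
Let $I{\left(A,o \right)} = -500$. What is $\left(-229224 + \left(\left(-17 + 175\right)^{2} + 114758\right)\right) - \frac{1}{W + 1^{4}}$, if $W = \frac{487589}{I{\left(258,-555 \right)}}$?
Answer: $- \frac{43595439178}{487089} \approx -89502.0$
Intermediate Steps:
$W = - \frac{487589}{500}$ ($W = \frac{487589}{-500} = 487589 \left(- \frac{1}{500}\right) = - \frac{487589}{500} \approx -975.18$)
$\left(-229224 + \left(\left(-17 + 175\right)^{2} + 114758\right)\right) - \frac{1}{W + 1^{4}} = \left(-229224 + \left(\left(-17 + 175\right)^{2} + 114758\right)\right) - \frac{1}{- \frac{487589}{500} + 1^{4}} = \left(-229224 + \left(158^{2} + 114758\right)\right) - \frac{1}{- \frac{487589}{500} + 1} = \left(-229224 + \left(24964 + 114758\right)\right) - \frac{1}{- \frac{487089}{500}} = \left(-229224 + 139722\right) - - \frac{500}{487089} = -89502 + \frac{500}{487089} = - \frac{43595439178}{487089}$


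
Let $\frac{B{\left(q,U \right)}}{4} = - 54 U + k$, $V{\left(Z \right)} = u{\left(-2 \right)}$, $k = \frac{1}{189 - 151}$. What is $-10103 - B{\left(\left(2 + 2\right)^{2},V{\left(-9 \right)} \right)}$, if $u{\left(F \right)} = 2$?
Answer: $- \frac{183751}{19} \approx -9671.1$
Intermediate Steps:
$k = \frac{1}{38} \approx 0.026316$
$V{\left(Z \right)} = 2$
$B{\left(q,U \right)} = \frac{2}{19} - 216 U$ ($B{\left(q,U \right)} = 4 \left(- 54 U + \frac{1}{38}\right) = 4 \left(\frac{1}{38} - 54 U\right) = \frac{2}{19} - 216 U$)
$-10103 - B{\left(\left(2 + 2\right)^{2},V{\left(-9 \right)} \right)} = -10103 - \left(\frac{2}{19} - 432\right) = -10103 - - \frac{8206}{19} = -10103 + \frac{8206}{19} = - \frac{183751}{19}$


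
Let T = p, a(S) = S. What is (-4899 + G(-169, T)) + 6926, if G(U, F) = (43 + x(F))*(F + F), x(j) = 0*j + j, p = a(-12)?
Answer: 1283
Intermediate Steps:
p = -12
T = -12
x(j) = j (x(j) = 0 + j = j)
G(U, F) = 2*F*(43 + F) (G(U, F) = (43 + F)*(F + F) = (43 + F)*(2*F) = 2*F*(43 + F))
(-4899 + G(-169, T)) + 6926 = (-4899 + 2*(-12)*(43 - 12)) + 6926 = (-4899 + 2*(-12)*31) + 6926 = (-4899 - 744) + 6926 = -5643 + 6926 = 1283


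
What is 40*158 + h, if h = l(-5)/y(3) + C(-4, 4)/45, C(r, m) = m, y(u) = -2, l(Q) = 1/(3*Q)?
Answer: 568811/90 ≈ 6320.1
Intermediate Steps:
l(Q) = 1/(3*Q)
h = 11/90 (h = ((1/3)/(-5))/(-2) + 4/45 = ((1/3)*(-1/5))*(-1/2) + 4*(1/45) = -1/15*(-1/2) + 4/45 = 1/30 + 4/45 = 11/90 ≈ 0.12222)
40*158 + h = 40*158 + 11/90 = 6320 + 11/90 = 568811/90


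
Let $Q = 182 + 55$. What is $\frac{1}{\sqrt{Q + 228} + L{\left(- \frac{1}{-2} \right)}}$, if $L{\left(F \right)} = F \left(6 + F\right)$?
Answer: $- \frac{52}{7271} + \frac{16 \sqrt{465}}{7271} \approx 0.0403$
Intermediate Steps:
$Q = 237$
$\frac{1}{\sqrt{Q + 228} + L{\left(- \frac{1}{-2} \right)}} = \frac{1}{\sqrt{237 + 228} + - \frac{1}{-2} \left(6 - \frac{1}{-2}\right)} = \frac{1}{\sqrt{465} + \left(-1\right) \left(- \frac{1}{2}\right) \left(6 - - \frac{1}{2}\right)} = \frac{1}{\sqrt{465} + \frac{6 + \frac{1}{2}}{2}} = \frac{1}{\sqrt{465} + \frac{1}{2} \cdot \frac{13}{2}} = \frac{1}{\sqrt{465} + \frac{13}{4}} = \frac{1}{\frac{13}{4} + \sqrt{465}}$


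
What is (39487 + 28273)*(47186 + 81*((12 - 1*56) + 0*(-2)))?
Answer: 2955826720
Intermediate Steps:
(39487 + 28273)*(47186 + 81*((12 - 1*56) + 0*(-2))) = 67760*(47186 + 81*((12 - 56) + 0)) = 67760*(47186 + 81*(-44 + 0)) = 67760*(47186 + 81*(-44)) = 67760*(47186 - 3564) = 67760*43622 = 2955826720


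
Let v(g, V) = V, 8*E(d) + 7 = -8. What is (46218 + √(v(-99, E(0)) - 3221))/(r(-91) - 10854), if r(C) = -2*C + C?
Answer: -46218/10763 - I*√51566/43052 ≈ -4.2942 - 0.0052746*I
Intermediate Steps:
E(d) = -15/8 (E(d) = -7/8 + (⅛)*(-8) = -7/8 - 1 = -15/8)
r(C) = -C
(46218 + √(v(-99, E(0)) - 3221))/(r(-91) - 10854) = (46218 + √(-15/8 - 3221))/(-1*(-91) - 10854) = (46218 + √(-25783/8))/(91 - 10854) = (46218 + I*√51566/4)/(-10763) = (46218 + I*√51566/4)*(-1/10763) = -46218/10763 - I*√51566/43052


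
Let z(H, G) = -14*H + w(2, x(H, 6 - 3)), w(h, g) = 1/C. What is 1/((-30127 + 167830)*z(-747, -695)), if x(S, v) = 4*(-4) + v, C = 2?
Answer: 2/2880333651 ≈ 6.9436e-10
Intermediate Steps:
x(S, v) = -16 + v
w(h, g) = ½ (w(h, g) = 1/2 = ½)
z(H, G) = ½ - 14*H (z(H, G) = -14*H + ½ = ½ - 14*H)
1/((-30127 + 167830)*z(-747, -695)) = 1/((-30127 + 167830)*(½ - 14*(-747))) = 1/(137703*(½ + 10458)) = 1/(137703*(20917/2)) = (1/137703)*(2/20917) = 2/2880333651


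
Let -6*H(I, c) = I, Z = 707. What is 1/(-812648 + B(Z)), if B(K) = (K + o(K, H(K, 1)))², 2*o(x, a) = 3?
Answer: -4/1242703 ≈ -3.2188e-6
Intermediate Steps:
H(I, c) = -I/6
o(x, a) = 3/2 (o(x, a) = (½)*3 = 3/2)
B(K) = (3/2 + K)² (B(K) = (K + 3/2)² = (3/2 + K)²)
1/(-812648 + B(Z)) = 1/(-812648 + (3 + 2*707)²/4) = 1/(-812648 + (3 + 1414)²/4) = 1/(-812648 + (¼)*1417²) = 1/(-812648 + (¼)*2007889) = 1/(-812648 + 2007889/4) = 1/(-1242703/4) = -4/1242703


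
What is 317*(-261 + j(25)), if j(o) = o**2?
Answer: 115388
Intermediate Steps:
317*(-261 + j(25)) = 317*(-261 + 25**2) = 317*(-261 + 625) = 317*364 = 115388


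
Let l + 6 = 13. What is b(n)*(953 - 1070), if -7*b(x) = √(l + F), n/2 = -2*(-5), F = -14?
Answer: 117*I*√7/7 ≈ 44.222*I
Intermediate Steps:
n = 20 (n = 2*(-2*(-5)) = 2*10 = 20)
l = 7 (l = -6 + 13 = 7)
b(x) = -I*√7/7 (b(x) = -√(7 - 14)/7 = -I*√7/7)
b(n)*(953 - 1070) = (-I*√7/7)*(953 - 1070) = -I*√7/7*(-117) = 117*I*√7/7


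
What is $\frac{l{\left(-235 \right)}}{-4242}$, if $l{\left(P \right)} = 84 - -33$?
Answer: $- \frac{39}{1414} \approx -0.027581$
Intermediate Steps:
$l{\left(P \right)} = 117$ ($l{\left(P \right)} = 84 + 33 = 117$)
$\frac{l{\left(-235 \right)}}{-4242} = \frac{117}{-4242} = 117 \left(- \frac{1}{4242}\right) = - \frac{39}{1414}$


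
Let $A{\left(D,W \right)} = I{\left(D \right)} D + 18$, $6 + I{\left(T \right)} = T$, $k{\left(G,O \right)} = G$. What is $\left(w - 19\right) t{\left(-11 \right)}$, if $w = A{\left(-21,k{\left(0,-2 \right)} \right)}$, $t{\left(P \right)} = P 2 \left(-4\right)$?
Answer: $49808$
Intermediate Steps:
$I{\left(T \right)} = -6 + T$
$t{\left(P \right)} = - 8 P$ ($t{\left(P \right)} = 2 P \left(-4\right) = - 8 P$)
$A{\left(D,W \right)} = 18 + D \left(-6 + D\right)$ ($A{\left(D,W \right)} = \left(-6 + D\right) D + 18 = D \left(-6 + D\right) + 18 = 18 + D \left(-6 + D\right)$)
$w = 585$ ($w = 18 - 21 \left(-6 - 21\right) = 18 - -567 = 18 + 567 = 585$)
$\left(w - 19\right) t{\left(-11 \right)} = \left(585 - 19\right) \left(\left(-8\right) \left(-11\right)\right) = 566 \cdot 88 = 49808$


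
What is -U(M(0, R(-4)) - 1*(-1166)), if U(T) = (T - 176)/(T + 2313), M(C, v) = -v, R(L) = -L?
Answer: -986/3475 ≈ -0.28374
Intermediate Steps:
U(T) = (-176 + T)/(2313 + T)
-U(M(0, R(-4)) - 1*(-1166)) = -(-176 + (-(-1)*(-4) - 1*(-1166)))/(2313 + (-(-1)*(-4) - 1*(-1166))) = -(-176 + (-1*4 + 1166))/(2313 + (-1*4 + 1166)) = -(-176 + (-4 + 1166))/(2313 + (-4 + 1166)) = -(-176 + 1162)/(2313 + 1162) = -986/3475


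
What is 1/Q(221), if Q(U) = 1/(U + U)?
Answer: 442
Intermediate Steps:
Q(U) = 1/(2*U)
1/Q(221) = 1/((½)/221) = 1/((½)*(1/221)) = 1/(1/442) = 442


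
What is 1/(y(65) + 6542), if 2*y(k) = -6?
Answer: 1/6539 ≈ 0.00015293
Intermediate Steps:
y(k) = -3 (y(k) = (½)*(-6) = -3)
1/(y(65) + 6542) = 1/(-3 + 6542) = 1/6539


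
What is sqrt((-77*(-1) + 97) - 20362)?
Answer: 14*I*sqrt(103) ≈ 142.08*I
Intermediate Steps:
sqrt((-77*(-1) + 97) - 20362) = sqrt((77 + 97) - 20362) = sqrt(174 - 20362) = sqrt(-20188) = 14*I*sqrt(103)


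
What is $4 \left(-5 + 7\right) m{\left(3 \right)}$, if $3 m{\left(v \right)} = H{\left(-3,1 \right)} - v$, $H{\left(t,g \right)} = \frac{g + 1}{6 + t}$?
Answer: $- \frac{56}{9} \approx -6.2222$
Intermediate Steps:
$H{\left(t,g \right)} = \frac{1 + g}{6 + t}$
$m{\left(v \right)} = \frac{2}{9} - \frac{v}{3}$ ($m{\left(v \right)} = \frac{\frac{1 + 1}{6 - 3} - v}{3} = \frac{\frac{1}{3} \cdot 2 - v}{3} = \frac{\frac{2}{3} - v}{3} = \frac{2}{9} - \frac{v}{3}$)
$4 \left(-5 + 7\right) m{\left(3 \right)} = 4 \left(-5 + 7\right) \left(\frac{2}{9} - 1\right) = 4 \cdot 2 \left(\frac{2}{9} - 1\right) = 8 \left(- \frac{7}{9}\right) = - \frac{56}{9}$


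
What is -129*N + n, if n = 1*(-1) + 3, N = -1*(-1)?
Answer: -127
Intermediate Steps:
N = 1
n = 2 (n = -1 + 3 = 2)
-129*N + n = -129*1 + 2 = -129 + 2 = -127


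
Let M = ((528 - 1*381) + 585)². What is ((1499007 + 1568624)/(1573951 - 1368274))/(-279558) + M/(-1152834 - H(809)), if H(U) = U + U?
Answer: -7703174620196099/16594858093527558 ≈ -0.46419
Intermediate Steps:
H(U) = 2*U
M = 535824 (M = ((528 - 381) + 585)² = (147 + 585)² = 732² = 535824)
((1499007 + 1568624)/(1573951 - 1368274))/(-279558) + M/(-1152834 - H(809)) = ((1499007 + 1568624)/(1573951 - 1368274))/(-279558) + 535824/(-1152834 - 2*809) = (3067631/205677)*(-1/279558) + 535824/(-1152834 - 1*1618) = (3067631*(1/205677))*(-1/279558) + 535824/(-1152834 - 1618) = (3067631/205677)*(-1/279558) + 535824/(-1154452) = -3067631/57498650766 + 535824*(-1/1154452) = -3067631/57498650766 - 133956/288613 = -7703174620196099/16594858093527558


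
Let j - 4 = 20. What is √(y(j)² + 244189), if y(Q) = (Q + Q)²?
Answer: √5552605 ≈ 2356.4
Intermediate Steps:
j = 24 (j = 4 + 20 = 24)
y(Q) = 4*Q² (y(Q) = (2*Q)² = 4*Q²)
√(y(j)² + 244189) = √((4*24²)² + 244189) = √((4*576)² + 244189) = √(2304² + 244189) = √(5308416 + 244189) = √5552605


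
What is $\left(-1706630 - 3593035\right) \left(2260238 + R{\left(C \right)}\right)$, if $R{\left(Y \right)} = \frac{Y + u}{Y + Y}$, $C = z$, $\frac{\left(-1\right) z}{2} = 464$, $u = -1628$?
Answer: $- \frac{5558029344691215}{464} \approx -1.1979 \cdot 10^{13}$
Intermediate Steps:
$z = -928$ ($z = \left(-2\right) 464 = -928$)
$C = -928$
$R{\left(Y \right)} = \frac{-1628 + Y}{2 Y}$ ($R{\left(Y \right)} = \frac{Y - 1628}{Y + Y} = \frac{-1628 + Y}{2 Y}$)
$\left(-1706630 - 3593035\right) \left(2260238 + R{\left(C \right)}\right) = \left(-1706630 - 3593035\right) \left(2260238 + \frac{-1628 - 928}{2 \left(-928\right)}\right) = - 5299665 \left(2260238 + \frac{1}{2} \left(- \frac{1}{928}\right) \left(-2556\right)\right) = - 5299665 \left(2260238 + \frac{639}{464}\right) = \left(-5299665\right) \frac{1048751071}{464} = - \frac{5558029344691215}{464}$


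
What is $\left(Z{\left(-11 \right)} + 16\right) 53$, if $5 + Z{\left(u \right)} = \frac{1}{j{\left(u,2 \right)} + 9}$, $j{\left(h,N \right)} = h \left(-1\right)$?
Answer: $\frac{11713}{20} \approx 585.65$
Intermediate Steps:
$j{\left(h,N \right)} = - h$
$Z{\left(u \right)} = -5 + \frac{1}{9 - u}$ ($Z{\left(u \right)} = -5 + \frac{1}{- u + 9} = -5 + \frac{1}{9 - u}$)
$\left(Z{\left(-11 \right)} + 16\right) 53 = \left(\frac{44 - -55}{-9 - 11} + 16\right) 53 = \left(\frac{44 + 55}{-20} + 16\right) 53 = \left(\left(- \frac{1}{20}\right) 99 + 16\right) 53 = \left(- \frac{99}{20} + 16\right) 53 = \frac{221}{20} \cdot 53 = \frac{11713}{20}$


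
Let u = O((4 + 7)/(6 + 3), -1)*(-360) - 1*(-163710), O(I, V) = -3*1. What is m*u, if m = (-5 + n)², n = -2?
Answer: 8074710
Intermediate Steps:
O(I, V) = -3
m = 49 (m = (-5 - 2)² = (-7)² = 49)
u = 164790 (u = -3*(-360) - 1*(-163710) = 1080 + 163710 = 164790)
m*u = 49*164790 = 8074710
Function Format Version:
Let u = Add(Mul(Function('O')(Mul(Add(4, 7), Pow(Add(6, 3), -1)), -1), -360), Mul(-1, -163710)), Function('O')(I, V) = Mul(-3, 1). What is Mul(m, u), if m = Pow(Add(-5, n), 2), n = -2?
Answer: 8074710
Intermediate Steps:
Function('O')(I, V) = -3
m = 49 (m = Pow(Add(-5, -2), 2) = Pow(-7, 2) = 49)
u = 164790 (u = Add(Mul(-3, -360), Mul(-1, -163710)) = Add(1080, 163710) = 164790)
Mul(m, u) = Mul(49, 164790) = 8074710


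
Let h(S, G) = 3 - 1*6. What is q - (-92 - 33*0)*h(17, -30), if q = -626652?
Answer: -626928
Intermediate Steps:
h(S, G) = -3 (h(S, G) = 3 - 6 = -3)
q - (-92 - 33*0)*h(17, -30) = -626652 - (-92 - 33*0)*(-3) = -626652 - (-92 + 0)*(-3) = -626652 - (-92)*(-3) = -626652 - 1*276 = -626652 - 276 = -626928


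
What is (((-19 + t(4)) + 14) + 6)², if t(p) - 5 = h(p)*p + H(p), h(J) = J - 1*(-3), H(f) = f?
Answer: 1444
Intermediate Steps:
h(J) = 3 + J (h(J) = J + 3 = 3 + J)
t(p) = 5 + p + p*(3 + p) (t(p) = 5 + ((3 + p)*p + p) = 5 + (p*(3 + p) + p) = 5 + (p + p*(3 + p)) = 5 + p + p*(3 + p))
(((-19 + t(4)) + 14) + 6)² = (((-19 + (5 + 4 + 4*(3 + 4))) + 14) + 6)² = (((-19 + (5 + 4 + 4*7)) + 14) + 6)² = (((-19 + (5 + 4 + 28)) + 14) + 6)² = (((-19 + 37) + 14) + 6)² = ((18 + 14) + 6)² = (32 + 6)² = 38² = 1444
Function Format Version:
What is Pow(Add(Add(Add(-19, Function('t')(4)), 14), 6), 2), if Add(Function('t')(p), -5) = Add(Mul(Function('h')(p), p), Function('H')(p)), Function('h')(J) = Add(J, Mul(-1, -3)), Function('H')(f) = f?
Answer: 1444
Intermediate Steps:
Function('h')(J) = Add(3, J) (Function('h')(J) = Add(J, 3) = Add(3, J))
Function('t')(p) = Add(5, p, Mul(p, Add(3, p))) (Function('t')(p) = Add(5, Add(Mul(Add(3, p), p), p)) = Add(5, Add(Mul(p, Add(3, p)), p)) = Add(5, Add(p, Mul(p, Add(3, p)))) = Add(5, p, Mul(p, Add(3, p))))
Pow(Add(Add(Add(-19, Function('t')(4)), 14), 6), 2) = Pow(Add(Add(Add(-19, Add(5, 4, Mul(4, Add(3, 4)))), 14), 6), 2) = Pow(Add(Add(Add(-19, Add(5, 4, Mul(4, 7))), 14), 6), 2) = Pow(Add(Add(Add(-19, Add(5, 4, 28)), 14), 6), 2) = Pow(Add(Add(Add(-19, 37), 14), 6), 2) = Pow(Add(Add(18, 14), 6), 2) = Pow(Add(32, 6), 2) = Pow(38, 2) = 1444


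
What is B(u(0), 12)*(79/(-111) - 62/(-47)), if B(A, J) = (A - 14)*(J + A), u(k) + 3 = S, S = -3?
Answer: -126760/1739 ≈ -72.892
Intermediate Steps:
u(k) = -6 (u(k) = -3 - 3 = -6)
B(A, J) = (-14 + A)*(A + J)
B(u(0), 12)*(79/(-111) - 62/(-47)) = ((-6)² - 14*(-6) - 14*12 - 6*12)*(79/(-111) - 62/(-47)) = (36 + 84 - 168 - 72)*(79*(-1/111) - 62*(-1/47)) = -120*(-79/111 + 62/47) = -120*3169/5217 = -126760/1739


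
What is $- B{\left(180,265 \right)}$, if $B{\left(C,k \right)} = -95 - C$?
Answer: $275$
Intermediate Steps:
$- B{\left(180,265 \right)} = - (-95 - 180) = \left(-1\right) \left(-275\right) = 275$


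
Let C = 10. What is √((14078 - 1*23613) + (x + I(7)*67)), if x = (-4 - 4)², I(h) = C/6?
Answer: I*√84234/3 ≈ 96.744*I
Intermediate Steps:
I(h) = 5/3 (I(h) = 10/6 = 10*(⅙) = 5/3)
x = 64 (x = (-8)² = 64)
√((14078 - 1*23613) + (x + I(7)*67)) = √((14078 - 1*23613) + (64 + (5/3)*67)) = √((14078 - 23613) + (64 + 335/3)) = √(-9535 + 527/3) = √(-28078/3) = I*√84234/3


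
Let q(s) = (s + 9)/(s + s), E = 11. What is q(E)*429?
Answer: 390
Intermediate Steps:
q(s) = (9 + s)/(2*s) (q(s) = (9 + s)/((2*s)) = (9 + s)*(1/(2*s)) = (9 + s)/(2*s))
q(E)*429 = ((½)*(9 + 11)/11)*429 = ((½)*(1/11)*20)*429 = (10/11)*429 = 390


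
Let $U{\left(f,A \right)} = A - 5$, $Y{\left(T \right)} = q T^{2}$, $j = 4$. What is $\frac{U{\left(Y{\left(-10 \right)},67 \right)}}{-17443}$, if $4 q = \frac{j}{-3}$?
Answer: $- \frac{62}{17443} \approx -0.0035544$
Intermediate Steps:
$q = - \frac{1}{3}$ ($q = \frac{4 \frac{1}{-3}}{4} = \frac{4 \left(- \frac{1}{3}\right)}{4} = \frac{1}{4} \left(- \frac{4}{3}\right) = - \frac{1}{3} \approx -0.33333$)
$Y{\left(T \right)} = - \frac{T^{2}}{3}$
$U{\left(f,A \right)} = -5 + A$ ($U{\left(f,A \right)} = A - 5 = -5 + A$)
$\frac{U{\left(Y{\left(-10 \right)},67 \right)}}{-17443} = \frac{-5 + 67}{-17443} = 62 \left(- \frac{1}{17443}\right) = - \frac{62}{17443}$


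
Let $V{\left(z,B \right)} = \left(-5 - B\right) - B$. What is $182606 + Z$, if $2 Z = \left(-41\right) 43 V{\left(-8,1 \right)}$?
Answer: $\frac{377553}{2} \approx 1.8878 \cdot 10^{5}$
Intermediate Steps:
$V{\left(z,B \right)} = -5 - 2 B$
$Z = \frac{12341}{2}$ ($Z = \frac{\left(-41\right) 43 \left(-5 - 2\right)}{2} = \frac{\left(-1763\right) \left(-5 - 2\right)}{2} = \frac{\left(-1763\right) \left(-7\right)}{2} = \frac{1}{2} \cdot 12341 = \frac{12341}{2} \approx 6170.5$)
$182606 + Z = 182606 + \frac{12341}{2} = \frac{377553}{2}$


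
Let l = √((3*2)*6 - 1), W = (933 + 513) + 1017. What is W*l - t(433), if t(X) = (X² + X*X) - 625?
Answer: -374353 + 2463*√35 ≈ -3.5978e+5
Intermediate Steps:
t(X) = -625 + 2*X² (t(X) = (X² + X²) - 625 = 2*X² - 625 = -625 + 2*X²)
W = 2463 (W = 1446 + 1017 = 2463)
l = √35 (l = √(6*6 - 1) = √(36 - 1) = √35 ≈ 5.9161)
W*l - t(433) = 2463*√35 - (-625 + 2*433²) = 2463*√35 - (-625 + 2*187489) = 2463*√35 - (-625 + 374978) = 2463*√35 - 1*374353 = 2463*√35 - 374353 = -374353 + 2463*√35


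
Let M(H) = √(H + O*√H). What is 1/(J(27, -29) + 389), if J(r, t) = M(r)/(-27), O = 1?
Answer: 1/(389 - √(27 + 3*√3)/27) ≈ 0.0025721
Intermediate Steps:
M(H) = √(H + √H) (M(H) = √(H + 1*√H) = √(H + √H))
J(r, t) = -√(r + √r)/27 (J(r, t) = √(r + √r)/(-27) = √(r + √r)*(-1/27) = -√(r + √r)/27)
1/(J(27, -29) + 389) = 1/(-√(27 + √27)/27 + 389) = 1/(-√(27 + 3*√3)/27 + 389) = 1/(389 - √(27 + 3*√3)/27)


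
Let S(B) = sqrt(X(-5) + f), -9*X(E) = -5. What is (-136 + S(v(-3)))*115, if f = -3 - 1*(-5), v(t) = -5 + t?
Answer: -15640 + 115*sqrt(23)/3 ≈ -15456.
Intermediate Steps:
X(E) = 5/9 (X(E) = -1/9*(-5) = 5/9)
f = 2 (f = -3 + 5 = 2)
S(B) = sqrt(23)/3 (S(B) = sqrt(5/9 + 2) = sqrt(23/9) = sqrt(23)/3)
(-136 + S(v(-3)))*115 = (-136 + sqrt(23)/3)*115 = -15640 + 115*sqrt(23)/3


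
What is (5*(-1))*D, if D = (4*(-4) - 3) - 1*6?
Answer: 125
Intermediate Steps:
D = -25 (D = (-16 - 3) - 6 = -19 - 6 = -25)
(5*(-1))*D = (5*(-1))*(-25) = -5*(-25) = 125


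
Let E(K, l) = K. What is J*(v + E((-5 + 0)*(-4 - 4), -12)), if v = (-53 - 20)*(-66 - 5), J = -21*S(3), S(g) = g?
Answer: -329049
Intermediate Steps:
J = -63 (J = -21*3 = -63)
v = 5183 (v = -73*(-71) = 5183)
J*(v + E((-5 + 0)*(-4 - 4), -12)) = -63*(5183 + (-5 + 0)*(-4 - 4)) = -63*(5183 - 5*(-8)) = -63*(5183 + 40) = -63*5223 = -329049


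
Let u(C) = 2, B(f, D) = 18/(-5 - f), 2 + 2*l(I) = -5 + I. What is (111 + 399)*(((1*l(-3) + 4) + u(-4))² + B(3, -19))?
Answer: -1275/2 ≈ -637.50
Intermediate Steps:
l(I) = -7/2 + I/2 (l(I) = -1 + (-5 + I)/2 = -1 + (-5/2 + I/2) = -7/2 + I/2)
(111 + 399)*(((1*l(-3) + 4) + u(-4))² + B(3, -19)) = (111 + 399)*(((1*(-7/2 + (½)*(-3)) + 4) + 2)² - 18/(5 + 3)) = 510*(((1*(-7/2 - 3/2) + 4) + 2)² - 18/8) = 510*(((1*(-5) + 4) + 2)² - 18*⅛) = 510*(((-5 + 4) + 2)² - 9/4) = 510*((-1 + 2)² - 9/4) = 510*(1² - 9/4) = 510*(1 - 9/4) = 510*(-5/4) = -1275/2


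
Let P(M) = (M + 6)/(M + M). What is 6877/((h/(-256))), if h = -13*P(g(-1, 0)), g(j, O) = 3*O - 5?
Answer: -1354240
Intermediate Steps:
g(j, O) = -5 + 3*O
P(M) = (6 + M)/(2*M) (P(M) = (6 + M)/((2*M)) = (6 + M)*(1/(2*M)) = (6 + M)/(2*M))
h = 13/10 (h = -13*(6 + (-5 + 3*0))/(2*(-5 + 3*0)) = -13*(6 + (-5 + 0))/(2*(-5 + 0)) = -13*(6 - 5)/(2*(-5)) = -13*(-1)/(2*5) = -13*(-⅒) = 13/10 ≈ 1.3000)
6877/((h/(-256))) = 6877/(((13/10)/(-256))) = 6877/(((13/10)*(-1/256))) = 6877/(-13/2560) = 6877*(-2560/13) = -1354240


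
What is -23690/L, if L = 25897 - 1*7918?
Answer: -23690/17979 ≈ -1.3176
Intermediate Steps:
L = 17979 (L = 25897 - 7918 = 17979)
-23690/L = -23690/17979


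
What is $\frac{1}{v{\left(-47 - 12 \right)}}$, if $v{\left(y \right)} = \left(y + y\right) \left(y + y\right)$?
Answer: $\frac{1}{13924} \approx 7.1818 \cdot 10^{-5}$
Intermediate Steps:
$v{\left(y \right)} = 4 y^{2}$ ($v{\left(y \right)} = 2 y 2 y = 4 y^{2}$)
$\frac{1}{v{\left(-47 - 12 \right)}} = \frac{1}{4 \left(-47 - 12\right)^{2}} = \frac{1}{4 \left(-59\right)^{2}} = \frac{1}{4 \cdot 3481} = \frac{1}{13924}$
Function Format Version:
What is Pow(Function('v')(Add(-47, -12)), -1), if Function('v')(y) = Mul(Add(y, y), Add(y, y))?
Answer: Rational(1, 13924) ≈ 7.1818e-5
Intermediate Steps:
Function('v')(y) = Mul(4, Pow(y, 2)) (Function('v')(y) = Mul(Mul(2, y), Mul(2, y)) = Mul(4, Pow(y, 2)))
Pow(Function('v')(Add(-47, -12)), -1) = Pow(Mul(4, Pow(Add(-47, -12), 2)), -1) = Pow(Mul(4, Pow(-59, 2)), -1) = Pow(Mul(4, 3481), -1) = Pow(13924, -1) = Rational(1, 13924)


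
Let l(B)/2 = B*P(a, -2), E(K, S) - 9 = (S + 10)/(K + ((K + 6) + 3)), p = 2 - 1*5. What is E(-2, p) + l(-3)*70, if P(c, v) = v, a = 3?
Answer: 4252/5 ≈ 850.40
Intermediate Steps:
p = -3 (p = 2 - 5 = -3)
E(K, S) = 9 + (10 + S)/(9 + 2*K) (E(K, S) = 9 + (S + 10)/(K + ((K + 6) + 3)) = 9 + (10 + S)/(K + ((6 + K) + 3)) = 9 + (10 + S)/(K + (9 + K)) = 9 + (10 + S)/(9 + 2*K))
l(B) = -4*B (l(B) = 2*(B*(-2)) = 2*(-2*B) = -4*B)
E(-2, p) + l(-3)*70 = (91 - 3 + 18*(-2))/(9 + 2*(-2)) - 4*(-3)*70 = (91 - 3 - 36)/(9 - 4) + 12*70 = 52/5 + 840 = 4252/5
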